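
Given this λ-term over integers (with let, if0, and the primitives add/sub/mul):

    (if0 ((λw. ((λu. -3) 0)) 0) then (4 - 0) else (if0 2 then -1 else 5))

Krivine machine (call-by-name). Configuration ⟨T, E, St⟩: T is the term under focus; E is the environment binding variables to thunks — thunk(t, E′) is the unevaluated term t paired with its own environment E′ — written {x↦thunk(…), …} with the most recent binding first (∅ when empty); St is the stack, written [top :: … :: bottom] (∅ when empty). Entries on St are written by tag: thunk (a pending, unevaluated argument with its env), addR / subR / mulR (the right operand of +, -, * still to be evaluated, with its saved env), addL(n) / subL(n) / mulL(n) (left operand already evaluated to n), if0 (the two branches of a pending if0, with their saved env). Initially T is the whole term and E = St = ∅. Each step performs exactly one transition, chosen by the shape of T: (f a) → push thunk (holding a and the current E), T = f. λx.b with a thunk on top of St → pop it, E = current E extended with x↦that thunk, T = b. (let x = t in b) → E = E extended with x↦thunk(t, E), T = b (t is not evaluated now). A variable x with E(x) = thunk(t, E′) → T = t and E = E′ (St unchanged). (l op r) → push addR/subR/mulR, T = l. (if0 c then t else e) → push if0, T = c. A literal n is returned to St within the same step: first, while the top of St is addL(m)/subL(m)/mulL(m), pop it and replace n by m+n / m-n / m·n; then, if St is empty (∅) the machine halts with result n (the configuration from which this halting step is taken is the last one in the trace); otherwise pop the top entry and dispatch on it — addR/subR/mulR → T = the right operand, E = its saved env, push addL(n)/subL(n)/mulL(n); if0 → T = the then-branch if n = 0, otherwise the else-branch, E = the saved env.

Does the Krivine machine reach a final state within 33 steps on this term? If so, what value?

0. ⟨T=(if0 ((λw. ((λu. -3) 0)) 0) then (4 - 0) else (if0 2 then -1 else 5)); E=∅; St=∅⟩
1. ⟨T=((λw. ((λu. -3) 0)) 0); E=∅; St=[if0]⟩
2. ⟨T=(λw. ((λu. -3) 0)); E=∅; St=[thunk :: if0]⟩
3. ⟨T=((λu. -3) 0); E={w↦thunk(0, ∅)}; St=[if0]⟩
4. ⟨T=(λu. -3); E={w↦thunk(0, ∅)}; St=[thunk :: if0]⟩
5. ⟨T=-3; E={u↦thunk(0, {w↦thunk(0, ∅)}), w↦thunk(0, ∅)}; St=[if0]⟩
6. ⟨T=(if0 2 then -1 else 5); E=∅; St=∅⟩
7. ⟨T=2; E=∅; St=[if0]⟩
8. ⟨T=5; E=∅; St=∅⟩
→ final value 5

Answer: 5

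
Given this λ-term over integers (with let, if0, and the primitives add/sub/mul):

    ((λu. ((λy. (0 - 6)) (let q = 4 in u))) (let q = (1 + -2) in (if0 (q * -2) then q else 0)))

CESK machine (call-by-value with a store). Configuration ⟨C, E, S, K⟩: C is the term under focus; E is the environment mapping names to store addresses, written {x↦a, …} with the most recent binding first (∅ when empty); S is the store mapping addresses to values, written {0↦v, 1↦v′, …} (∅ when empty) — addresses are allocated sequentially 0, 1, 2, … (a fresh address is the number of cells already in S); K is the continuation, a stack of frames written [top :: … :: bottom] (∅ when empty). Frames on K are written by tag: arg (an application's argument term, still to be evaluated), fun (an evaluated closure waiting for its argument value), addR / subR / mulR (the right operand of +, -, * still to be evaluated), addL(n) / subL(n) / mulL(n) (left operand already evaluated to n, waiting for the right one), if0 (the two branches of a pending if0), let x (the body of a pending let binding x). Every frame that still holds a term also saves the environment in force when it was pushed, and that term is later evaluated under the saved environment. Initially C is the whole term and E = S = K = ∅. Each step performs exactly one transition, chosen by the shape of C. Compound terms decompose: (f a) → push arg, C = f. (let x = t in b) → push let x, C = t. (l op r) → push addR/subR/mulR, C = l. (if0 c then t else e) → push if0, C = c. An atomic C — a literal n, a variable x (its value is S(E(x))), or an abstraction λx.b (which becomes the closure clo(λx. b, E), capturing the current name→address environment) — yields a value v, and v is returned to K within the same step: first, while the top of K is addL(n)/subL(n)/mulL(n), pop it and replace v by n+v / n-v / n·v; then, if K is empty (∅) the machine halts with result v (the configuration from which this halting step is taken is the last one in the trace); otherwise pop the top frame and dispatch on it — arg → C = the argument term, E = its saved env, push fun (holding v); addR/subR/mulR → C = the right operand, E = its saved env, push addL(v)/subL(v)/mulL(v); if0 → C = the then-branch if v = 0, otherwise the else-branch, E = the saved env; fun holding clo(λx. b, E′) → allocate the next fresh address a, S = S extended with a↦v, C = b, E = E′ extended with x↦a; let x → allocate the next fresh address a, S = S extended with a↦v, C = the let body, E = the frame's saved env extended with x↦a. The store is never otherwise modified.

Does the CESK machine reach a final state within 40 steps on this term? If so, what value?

Answer: -6

Machine steps:
0. ⟨C=((λu. ((λy. (0 - 6)) (let q = 4 in u))) (let q = (1 + -2) in (if0 (q * -2) then q else 0))); E=∅; S=∅; K=∅⟩
1. ⟨C=(λu. ((λy. (0 - 6)) (let q = 4 in u))); E=∅; S=∅; K=[arg]⟩
2. ⟨C=(let q = (1 + -2) in (if0 (q * -2) then q else 0)); E=∅; S=∅; K=[fun]⟩
3. ⟨C=(1 + -2); E=∅; S=∅; K=[let q :: fun]⟩
4. ⟨C=1; E=∅; S=∅; K=[addR :: let q :: fun]⟩
5. ⟨C=-2; E=∅; S=∅; K=[addL(1) :: let q :: fun]⟩
6. ⟨C=(if0 (q * -2) then q else 0); E={q↦0}; S={0↦-1}; K=[fun]⟩
7. ⟨C=(q * -2); E={q↦0}; S={0↦-1}; K=[if0 :: fun]⟩
8. ⟨C=q; E={q↦0}; S={0↦-1}; K=[mulR :: if0 :: fun]⟩
9. ⟨C=-2; E={q↦0}; S={0↦-1}; K=[mulL(-1) :: if0 :: fun]⟩
10. ⟨C=0; E={q↦0}; S={0↦-1}; K=[fun]⟩
11. ⟨C=((λy. (0 - 6)) (let q = 4 in u)); E={u↦1}; S={0↦-1, 1↦0}; K=∅⟩
12. ⟨C=(λy. (0 - 6)); E={u↦1}; S={0↦-1, 1↦0}; K=[arg]⟩
13. ⟨C=(let q = 4 in u); E={u↦1}; S={0↦-1, 1↦0}; K=[fun]⟩
14. ⟨C=4; E={u↦1}; S={0↦-1, 1↦0}; K=[let q :: fun]⟩
15. ⟨C=u; E={q↦2, u↦1}; S={0↦-1, 1↦0, 2↦4}; K=[fun]⟩
16. ⟨C=(0 - 6); E={y↦3, u↦1}; S={0↦-1, 1↦0, 2↦4, 3↦0}; K=∅⟩
17. ⟨C=0; E={y↦3, u↦1}; S={0↦-1, 1↦0, 2↦4, 3↦0}; K=[subR]⟩
18. ⟨C=6; E={y↦3, u↦1}; S={0↦-1, 1↦0, 2↦4, 3↦0}; K=[subL(0)]⟩
→ final value -6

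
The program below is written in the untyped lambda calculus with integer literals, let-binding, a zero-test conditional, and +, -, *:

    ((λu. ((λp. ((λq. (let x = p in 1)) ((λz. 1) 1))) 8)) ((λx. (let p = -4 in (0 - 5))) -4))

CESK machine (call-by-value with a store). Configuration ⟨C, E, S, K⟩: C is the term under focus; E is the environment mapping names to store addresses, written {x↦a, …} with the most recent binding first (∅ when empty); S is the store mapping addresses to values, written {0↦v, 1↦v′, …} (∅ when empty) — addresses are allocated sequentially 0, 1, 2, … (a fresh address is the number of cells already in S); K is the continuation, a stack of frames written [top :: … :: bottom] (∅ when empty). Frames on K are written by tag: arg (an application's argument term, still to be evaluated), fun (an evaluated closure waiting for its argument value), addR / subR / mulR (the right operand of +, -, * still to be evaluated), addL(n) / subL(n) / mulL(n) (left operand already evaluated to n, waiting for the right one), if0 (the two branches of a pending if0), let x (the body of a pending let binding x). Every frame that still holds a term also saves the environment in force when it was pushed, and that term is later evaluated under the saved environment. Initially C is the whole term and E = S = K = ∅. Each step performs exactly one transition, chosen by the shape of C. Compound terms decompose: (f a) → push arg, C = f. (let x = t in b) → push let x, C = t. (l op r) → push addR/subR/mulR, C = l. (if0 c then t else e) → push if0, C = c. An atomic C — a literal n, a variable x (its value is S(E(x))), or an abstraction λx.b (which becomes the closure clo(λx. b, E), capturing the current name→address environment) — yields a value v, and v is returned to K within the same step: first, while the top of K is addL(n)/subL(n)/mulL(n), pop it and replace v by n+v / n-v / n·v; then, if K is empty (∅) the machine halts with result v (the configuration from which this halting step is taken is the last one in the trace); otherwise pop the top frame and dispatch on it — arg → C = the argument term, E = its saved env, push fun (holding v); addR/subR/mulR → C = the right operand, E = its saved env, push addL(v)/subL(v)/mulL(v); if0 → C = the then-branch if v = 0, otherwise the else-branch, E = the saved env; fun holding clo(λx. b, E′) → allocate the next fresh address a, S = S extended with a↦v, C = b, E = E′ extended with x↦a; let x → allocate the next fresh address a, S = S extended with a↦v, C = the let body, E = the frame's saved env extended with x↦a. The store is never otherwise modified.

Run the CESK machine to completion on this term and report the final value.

Answer: 1

Machine steps:
0. [C=((λu. ((λp. ((λq. (let x = p in 1)) ((λz. 1) 1))) 8)) ((λx. (let p = -4 in (0 - 5))) -4)) | E=∅ | S=∅ | K=∅]
1. [C=(λu. ((λp. ((λq. (let x = p in 1)) ((λz. 1) 1))) 8)) | E=∅ | S=∅ | K=[arg]]
2. [C=((λx. (let p = -4 in (0 - 5))) -4) | E=∅ | S=∅ | K=[fun]]
3. [C=(λx. (let p = -4 in (0 - 5))) | E=∅ | S=∅ | K=[arg :: fun]]
4. [C=-4 | E=∅ | S=∅ | K=[fun :: fun]]
5. [C=(let p = -4 in (0 - 5)) | E={x↦0} | S={0↦-4} | K=[fun]]
6. [C=-4 | E={x↦0} | S={0↦-4} | K=[let p :: fun]]
7. [C=(0 - 5) | E={p↦1, x↦0} | S={0↦-4, 1↦-4} | K=[fun]]
8. [C=0 | E={p↦1, x↦0} | S={0↦-4, 1↦-4} | K=[subR :: fun]]
9. [C=5 | E={p↦1, x↦0} | S={0↦-4, 1↦-4} | K=[subL(0) :: fun]]
10. [C=((λp. ((λq. (let x = p in 1)) ((λz. 1) 1))) 8) | E={u↦2} | S={0↦-4, 1↦-4, 2↦-5} | K=∅]
11. [C=(λp. ((λq. (let x = p in 1)) ((λz. 1) 1))) | E={u↦2} | S={0↦-4, 1↦-4, 2↦-5} | K=[arg]]
12. [C=8 | E={u↦2} | S={0↦-4, 1↦-4, 2↦-5} | K=[fun]]
13. [C=((λq. (let x = p in 1)) ((λz. 1) 1)) | E={p↦3, u↦2} | S={0↦-4, 1↦-4, 2↦-5, 3↦8} | K=∅]
14. [C=(λq. (let x = p in 1)) | E={p↦3, u↦2} | S={0↦-4, 1↦-4, 2↦-5, 3↦8} | K=[arg]]
15. [C=((λz. 1) 1) | E={p↦3, u↦2} | S={0↦-4, 1↦-4, 2↦-5, 3↦8} | K=[fun]]
16. [C=(λz. 1) | E={p↦3, u↦2} | S={0↦-4, 1↦-4, 2↦-5, 3↦8} | K=[arg :: fun]]
17. [C=1 | E={p↦3, u↦2} | S={0↦-4, 1↦-4, 2↦-5, 3↦8} | K=[fun :: fun]]
18. [C=1 | E={z↦4, p↦3, u↦2} | S={0↦-4, 1↦-4, 2↦-5, 3↦8, 4↦1} | K=[fun]]
19. [C=(let x = p in 1) | E={q↦5, p↦3, u↦2} | S={0↦-4, 1↦-4, 2↦-5, 3↦8, 4↦1, 5↦1} | K=∅]
20. [C=p | E={q↦5, p↦3, u↦2} | S={0↦-4, 1↦-4, 2↦-5, 3↦8, 4↦1, 5↦1} | K=[let x]]
21. [C=1 | E={x↦6, q↦5, p↦3, u↦2} | S={0↦-4, 1↦-4, 2↦-5, 3↦8, 4↦1, 5↦1, 6↦8} | K=∅]
→ final value 1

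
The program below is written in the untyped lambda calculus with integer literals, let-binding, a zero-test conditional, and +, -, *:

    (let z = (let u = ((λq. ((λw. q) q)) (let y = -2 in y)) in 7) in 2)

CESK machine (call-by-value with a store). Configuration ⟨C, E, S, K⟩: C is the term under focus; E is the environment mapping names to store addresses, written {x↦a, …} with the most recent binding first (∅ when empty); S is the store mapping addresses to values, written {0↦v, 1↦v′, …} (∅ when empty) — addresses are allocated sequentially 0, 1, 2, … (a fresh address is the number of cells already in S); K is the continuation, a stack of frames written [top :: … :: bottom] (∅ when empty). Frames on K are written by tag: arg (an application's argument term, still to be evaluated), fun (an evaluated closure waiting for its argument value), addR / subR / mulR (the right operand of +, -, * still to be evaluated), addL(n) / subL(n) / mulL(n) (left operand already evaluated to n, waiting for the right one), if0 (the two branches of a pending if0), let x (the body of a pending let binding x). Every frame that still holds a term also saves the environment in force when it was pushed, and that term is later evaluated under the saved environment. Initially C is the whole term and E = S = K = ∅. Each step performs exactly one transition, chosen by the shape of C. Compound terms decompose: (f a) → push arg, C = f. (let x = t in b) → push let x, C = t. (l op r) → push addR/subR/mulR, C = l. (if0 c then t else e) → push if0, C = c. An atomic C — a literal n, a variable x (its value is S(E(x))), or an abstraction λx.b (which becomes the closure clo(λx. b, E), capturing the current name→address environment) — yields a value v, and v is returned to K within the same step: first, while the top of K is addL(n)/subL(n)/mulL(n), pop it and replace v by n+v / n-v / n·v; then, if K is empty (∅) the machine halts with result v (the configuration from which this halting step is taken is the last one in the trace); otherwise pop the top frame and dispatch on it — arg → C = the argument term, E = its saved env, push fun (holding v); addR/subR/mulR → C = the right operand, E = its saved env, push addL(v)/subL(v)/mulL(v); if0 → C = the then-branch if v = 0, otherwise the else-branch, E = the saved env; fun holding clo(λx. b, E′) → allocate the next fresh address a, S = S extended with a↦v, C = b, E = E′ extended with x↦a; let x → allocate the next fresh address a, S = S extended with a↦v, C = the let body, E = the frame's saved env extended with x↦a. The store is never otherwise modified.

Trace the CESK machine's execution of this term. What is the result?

Answer: 2

Machine steps:
0. ⟨C=(let z = (let u = ((λq. ((λw. q) q)) (let y = -2 in y)) in 7) in 2); E=∅; S=∅; K=∅⟩
1. ⟨C=(let u = ((λq. ((λw. q) q)) (let y = -2 in y)) in 7); E=∅; S=∅; K=[let z]⟩
2. ⟨C=((λq. ((λw. q) q)) (let y = -2 in y)); E=∅; S=∅; K=[let u :: let z]⟩
3. ⟨C=(λq. ((λw. q) q)); E=∅; S=∅; K=[arg :: let u :: let z]⟩
4. ⟨C=(let y = -2 in y); E=∅; S=∅; K=[fun :: let u :: let z]⟩
5. ⟨C=-2; E=∅; S=∅; K=[let y :: fun :: let u :: let z]⟩
6. ⟨C=y; E={y↦0}; S={0↦-2}; K=[fun :: let u :: let z]⟩
7. ⟨C=((λw. q) q); E={q↦1}; S={0↦-2, 1↦-2}; K=[let u :: let z]⟩
8. ⟨C=(λw. q); E={q↦1}; S={0↦-2, 1↦-2}; K=[arg :: let u :: let z]⟩
9. ⟨C=q; E={q↦1}; S={0↦-2, 1↦-2}; K=[fun :: let u :: let z]⟩
10. ⟨C=q; E={w↦2, q↦1}; S={0↦-2, 1↦-2, 2↦-2}; K=[let u :: let z]⟩
11. ⟨C=7; E={u↦3}; S={0↦-2, 1↦-2, 2↦-2, 3↦-2}; K=[let z]⟩
12. ⟨C=2; E={z↦4}; S={0↦-2, 1↦-2, 2↦-2, 3↦-2, 4↦7}; K=∅⟩
→ final value 2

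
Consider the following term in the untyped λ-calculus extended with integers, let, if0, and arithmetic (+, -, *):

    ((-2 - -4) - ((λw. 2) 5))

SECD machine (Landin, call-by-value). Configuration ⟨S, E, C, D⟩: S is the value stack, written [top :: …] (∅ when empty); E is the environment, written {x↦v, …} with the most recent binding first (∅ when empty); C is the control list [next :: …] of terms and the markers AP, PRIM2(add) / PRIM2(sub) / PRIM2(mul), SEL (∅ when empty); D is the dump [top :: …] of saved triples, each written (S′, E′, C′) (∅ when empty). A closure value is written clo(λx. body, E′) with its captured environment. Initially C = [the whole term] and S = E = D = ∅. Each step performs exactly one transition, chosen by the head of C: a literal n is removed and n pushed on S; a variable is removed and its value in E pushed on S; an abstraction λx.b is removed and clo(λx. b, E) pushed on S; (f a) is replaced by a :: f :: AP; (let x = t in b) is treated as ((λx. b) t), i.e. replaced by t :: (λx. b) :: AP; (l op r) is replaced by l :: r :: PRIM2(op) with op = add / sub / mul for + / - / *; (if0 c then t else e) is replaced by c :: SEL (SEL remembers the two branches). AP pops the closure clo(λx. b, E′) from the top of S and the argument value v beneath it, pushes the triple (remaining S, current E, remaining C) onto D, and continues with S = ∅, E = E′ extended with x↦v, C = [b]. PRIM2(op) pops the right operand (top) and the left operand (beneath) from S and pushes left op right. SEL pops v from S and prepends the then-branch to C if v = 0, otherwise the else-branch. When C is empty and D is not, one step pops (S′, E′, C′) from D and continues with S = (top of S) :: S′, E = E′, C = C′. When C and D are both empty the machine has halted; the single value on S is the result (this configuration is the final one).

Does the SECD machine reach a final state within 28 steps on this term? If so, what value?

0. ⟨S=∅; E=∅; C=[((-2 - -4) - ((λw. 2) 5))]; D=∅⟩
1. ⟨S=∅; E=∅; C=[(-2 - -4) :: ((λw. 2) 5) :: PRIM2(sub)]; D=∅⟩
2. ⟨S=∅; E=∅; C=[-2 :: -4 :: PRIM2(sub) :: ((λw. 2) 5) :: PRIM2(sub)]; D=∅⟩
3. ⟨S=[-2]; E=∅; C=[-4 :: PRIM2(sub) :: ((λw. 2) 5) :: PRIM2(sub)]; D=∅⟩
4. ⟨S=[-4 :: -2]; E=∅; C=[PRIM2(sub) :: ((λw. 2) 5) :: PRIM2(sub)]; D=∅⟩
5. ⟨S=[2]; E=∅; C=[((λw. 2) 5) :: PRIM2(sub)]; D=∅⟩
6. ⟨S=[2]; E=∅; C=[5 :: (λw. 2) :: AP :: PRIM2(sub)]; D=∅⟩
7. ⟨S=[5 :: 2]; E=∅; C=[(λw. 2) :: AP :: PRIM2(sub)]; D=∅⟩
8. ⟨S=[clo(λw. 2, ∅) :: 5 :: 2]; E=∅; C=[AP :: PRIM2(sub)]; D=∅⟩
9. ⟨S=∅; E={w↦5}; C=[2]; D=[([2], ∅, [PRIM2(sub)])]⟩
10. ⟨S=[2]; E={w↦5}; C=∅; D=[([2], ∅, [PRIM2(sub)])]⟩
11. ⟨S=[2 :: 2]; E=∅; C=[PRIM2(sub)]; D=∅⟩
12. ⟨S=[0]; E=∅; C=∅; D=∅⟩
→ final value 0

Answer: 0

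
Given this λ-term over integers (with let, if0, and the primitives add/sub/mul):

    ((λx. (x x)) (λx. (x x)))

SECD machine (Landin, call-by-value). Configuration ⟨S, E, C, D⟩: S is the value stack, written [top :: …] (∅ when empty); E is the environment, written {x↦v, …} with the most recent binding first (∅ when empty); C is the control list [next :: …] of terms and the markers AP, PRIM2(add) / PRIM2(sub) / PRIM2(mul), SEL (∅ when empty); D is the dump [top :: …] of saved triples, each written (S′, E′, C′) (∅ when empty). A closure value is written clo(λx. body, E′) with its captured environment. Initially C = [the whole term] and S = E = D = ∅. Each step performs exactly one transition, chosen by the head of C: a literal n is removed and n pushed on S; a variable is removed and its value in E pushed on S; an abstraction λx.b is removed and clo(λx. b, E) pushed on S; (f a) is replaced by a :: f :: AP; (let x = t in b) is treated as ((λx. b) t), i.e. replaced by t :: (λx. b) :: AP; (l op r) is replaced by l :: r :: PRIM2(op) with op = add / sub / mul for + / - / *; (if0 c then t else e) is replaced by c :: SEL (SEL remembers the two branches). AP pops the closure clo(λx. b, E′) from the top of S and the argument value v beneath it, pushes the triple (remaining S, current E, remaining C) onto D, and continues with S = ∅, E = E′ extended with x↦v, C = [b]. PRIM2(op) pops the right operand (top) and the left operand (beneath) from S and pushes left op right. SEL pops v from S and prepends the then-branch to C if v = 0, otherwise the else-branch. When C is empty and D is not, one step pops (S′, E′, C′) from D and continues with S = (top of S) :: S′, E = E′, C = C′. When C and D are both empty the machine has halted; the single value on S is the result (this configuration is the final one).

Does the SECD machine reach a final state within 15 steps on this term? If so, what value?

t=0: [S=∅ | E=∅ | C=[((λx. (x x)) (λx. (x x)))] | D=∅]
t=1: [S=∅ | E=∅ | C=[(λx. (x x)) :: (λx. (x x)) :: AP] | D=∅]
t=2: [S=[clo(λx. (x x), ∅)] | E=∅ | C=[(λx. (x x)) :: AP] | D=∅]
t=3: [S=[clo(λx. (x x), ∅) :: clo(λx. (x x), ∅)] | E=∅ | C=[AP] | D=∅]
t=4: [S=∅ | E={x↦clo(λx. (x x), ∅)} | C=[(x x)] | D=[(∅, ∅, ∅)]]
t=5: [S=∅ | E={x↦clo(λx. (x x), ∅)} | C=[x :: x :: AP] | D=[(∅, ∅, ∅)]]
t=6: [S=[clo(λx. (x x), ∅)] | E={x↦clo(λx. (x x), ∅)} | C=[x :: AP] | D=[(∅, ∅, ∅)]]
t=7: [S=[clo(λx. (x x), ∅) :: clo(λx. (x x), ∅)] | E={x↦clo(λx. (x x), ∅)} | C=[AP] | D=[(∅, ∅, ∅)]]
t=8: [S=∅ | E={x↦clo(λx. (x x), ∅)} | C=[(x x)] | D=[(∅, {x↦clo(λx. (x x), ∅)}, ∅) :: (∅, ∅, ∅)]]
t=9: [S=∅ | E={x↦clo(λx. (x x), ∅)} | C=[x :: x :: AP] | D=[(∅, {x↦clo(λx. (x x), ∅)}, ∅) :: (∅, ∅, ∅)]]
t=10: [S=[clo(λx. (x x), ∅)] | E={x↦clo(λx. (x x), ∅)} | C=[x :: AP] | D=[(∅, {x↦clo(λx. (x x), ∅)}, ∅) :: (∅, ∅, ∅)]]
t=11: [S=[clo(λx. (x x), ∅) :: clo(λx. (x x), ∅)] | E={x↦clo(λx. (x x), ∅)} | C=[AP] | D=[(∅, {x↦clo(λx. (x x), ∅)}, ∅) :: (∅, ∅, ∅)]]
t=12: [S=∅ | E={x↦clo(λx. (x x), ∅)} | C=[(x x)] | D=[(∅, {x↦clo(λx. (x x), ∅)}, ∅) :: (∅, {x↦clo(λx. (x x), ∅)}, ∅) :: (∅, ∅, ∅)]]
t=13: [S=∅ | E={x↦clo(λx. (x x), ∅)} | C=[x :: x :: AP] | D=[(∅, {x↦clo(λx. (x x), ∅)}, ∅) :: (∅, {x↦clo(λx. (x x), ∅)}, ∅) :: (∅, ∅, ∅)]]
t=14: [S=[clo(λx. (x x), ∅)] | E={x↦clo(λx. (x x), ∅)} | C=[x :: AP] | D=[(∅, {x↦clo(λx. (x x), ∅)}, ∅) :: (∅, {x↦clo(λx. (x x), ∅)}, ∅) :: (∅, ∅, ∅)]]
t=15: [S=[clo(λx. (x x), ∅) :: clo(λx. (x x), ∅)] | E={x↦clo(λx. (x x), ∅)} | C=[AP] | D=[(∅, {x↦clo(λx. (x x), ∅)}, ∅) :: (∅, {x↦clo(λx. (x x), ∅)}, ∅) :: (∅, ∅, ∅)]]
→ 15 transitions taken and the configuration is still not final: no result within 15 steps

Answer: DIVERGES (no final state within 15 steps)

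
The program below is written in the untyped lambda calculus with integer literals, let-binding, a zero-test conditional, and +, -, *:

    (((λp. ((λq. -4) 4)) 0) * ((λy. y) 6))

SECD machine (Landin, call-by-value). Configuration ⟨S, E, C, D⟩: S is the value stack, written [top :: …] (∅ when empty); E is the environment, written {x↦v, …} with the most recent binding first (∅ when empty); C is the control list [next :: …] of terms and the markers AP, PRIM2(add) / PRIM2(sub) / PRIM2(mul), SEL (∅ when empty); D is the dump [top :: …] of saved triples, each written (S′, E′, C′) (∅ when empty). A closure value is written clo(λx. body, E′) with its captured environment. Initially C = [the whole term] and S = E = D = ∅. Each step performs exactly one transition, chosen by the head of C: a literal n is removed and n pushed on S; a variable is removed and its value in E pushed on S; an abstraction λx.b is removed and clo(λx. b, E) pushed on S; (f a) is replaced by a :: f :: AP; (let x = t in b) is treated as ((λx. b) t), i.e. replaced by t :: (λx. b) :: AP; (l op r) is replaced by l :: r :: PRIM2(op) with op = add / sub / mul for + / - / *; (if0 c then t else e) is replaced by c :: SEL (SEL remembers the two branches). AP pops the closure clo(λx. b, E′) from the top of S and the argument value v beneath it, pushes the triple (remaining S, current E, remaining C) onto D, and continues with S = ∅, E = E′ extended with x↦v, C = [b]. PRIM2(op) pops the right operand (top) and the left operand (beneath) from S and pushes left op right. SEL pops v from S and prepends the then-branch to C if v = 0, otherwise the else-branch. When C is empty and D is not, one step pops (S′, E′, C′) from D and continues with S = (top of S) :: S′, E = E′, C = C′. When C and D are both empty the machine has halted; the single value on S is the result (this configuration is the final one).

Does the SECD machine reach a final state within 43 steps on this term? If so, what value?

[0] <S=∅, E=∅, C=[(((λp. ((λq. -4) 4)) 0) * ((λy. y) 6))], D=∅>
[1] <S=∅, E=∅, C=[((λp. ((λq. -4) 4)) 0) :: ((λy. y) 6) :: PRIM2(mul)], D=∅>
[2] <S=∅, E=∅, C=[0 :: (λp. ((λq. -4) 4)) :: AP :: ((λy. y) 6) :: PRIM2(mul)], D=∅>
[3] <S=[0], E=∅, C=[(λp. ((λq. -4) 4)) :: AP :: ((λy. y) 6) :: PRIM2(mul)], D=∅>
[4] <S=[clo(λp. ((λq. -4) 4), ∅) :: 0], E=∅, C=[AP :: ((λy. y) 6) :: PRIM2(mul)], D=∅>
[5] <S=∅, E={p↦0}, C=[((λq. -4) 4)], D=[(∅, ∅, [((λy. y) 6) :: PRIM2(mul)])]>
[6] <S=∅, E={p↦0}, C=[4 :: (λq. -4) :: AP], D=[(∅, ∅, [((λy. y) 6) :: PRIM2(mul)])]>
[7] <S=[4], E={p↦0}, C=[(λq. -4) :: AP], D=[(∅, ∅, [((λy. y) 6) :: PRIM2(mul)])]>
[8] <S=[clo(λq. -4, {p↦0}) :: 4], E={p↦0}, C=[AP], D=[(∅, ∅, [((λy. y) 6) :: PRIM2(mul)])]>
[9] <S=∅, E={q↦4, p↦0}, C=[-4], D=[(∅, {p↦0}, ∅) :: (∅, ∅, [((λy. y) 6) :: PRIM2(mul)])]>
[10] <S=[-4], E={q↦4, p↦0}, C=∅, D=[(∅, {p↦0}, ∅) :: (∅, ∅, [((λy. y) 6) :: PRIM2(mul)])]>
[11] <S=[-4], E={p↦0}, C=∅, D=[(∅, ∅, [((λy. y) 6) :: PRIM2(mul)])]>
[12] <S=[-4], E=∅, C=[((λy. y) 6) :: PRIM2(mul)], D=∅>
[13] <S=[-4], E=∅, C=[6 :: (λy. y) :: AP :: PRIM2(mul)], D=∅>
[14] <S=[6 :: -4], E=∅, C=[(λy. y) :: AP :: PRIM2(mul)], D=∅>
[15] <S=[clo(λy. y, ∅) :: 6 :: -4], E=∅, C=[AP :: PRIM2(mul)], D=∅>
[16] <S=∅, E={y↦6}, C=[y], D=[([-4], ∅, [PRIM2(mul)])]>
[17] <S=[6], E={y↦6}, C=∅, D=[([-4], ∅, [PRIM2(mul)])]>
[18] <S=[6 :: -4], E=∅, C=[PRIM2(mul)], D=∅>
[19] <S=[-24], E=∅, C=∅, D=∅>
→ final value -24

Answer: -24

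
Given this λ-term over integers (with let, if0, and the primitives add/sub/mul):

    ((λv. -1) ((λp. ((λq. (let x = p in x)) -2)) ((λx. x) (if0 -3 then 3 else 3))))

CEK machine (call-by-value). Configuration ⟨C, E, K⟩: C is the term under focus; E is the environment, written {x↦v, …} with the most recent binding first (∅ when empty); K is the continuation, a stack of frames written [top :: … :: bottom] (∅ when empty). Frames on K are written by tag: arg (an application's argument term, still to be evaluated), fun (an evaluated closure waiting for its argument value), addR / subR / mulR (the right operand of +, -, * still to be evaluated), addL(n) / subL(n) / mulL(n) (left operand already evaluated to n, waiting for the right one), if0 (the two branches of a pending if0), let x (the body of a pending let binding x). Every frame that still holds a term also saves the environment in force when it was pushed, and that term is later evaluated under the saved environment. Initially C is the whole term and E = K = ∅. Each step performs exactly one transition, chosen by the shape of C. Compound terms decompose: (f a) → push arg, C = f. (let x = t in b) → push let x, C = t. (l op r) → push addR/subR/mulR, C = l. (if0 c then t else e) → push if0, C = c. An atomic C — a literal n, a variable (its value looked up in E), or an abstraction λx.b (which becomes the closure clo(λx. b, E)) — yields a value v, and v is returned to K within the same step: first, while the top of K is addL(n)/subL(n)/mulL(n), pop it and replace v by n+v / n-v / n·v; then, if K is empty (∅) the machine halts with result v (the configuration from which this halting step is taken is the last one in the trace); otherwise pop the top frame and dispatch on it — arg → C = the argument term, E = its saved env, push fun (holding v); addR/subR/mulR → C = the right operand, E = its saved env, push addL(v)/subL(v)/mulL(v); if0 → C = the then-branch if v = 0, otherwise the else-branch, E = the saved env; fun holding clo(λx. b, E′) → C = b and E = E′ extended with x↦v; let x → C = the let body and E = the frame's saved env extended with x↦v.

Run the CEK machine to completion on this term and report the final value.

0. ⟨C=((λv. -1) ((λp. ((λq. (let x = p in x)) -2)) ((λx. x) (if0 -3 then 3 else 3)))); E=∅; K=∅⟩
1. ⟨C=(λv. -1); E=∅; K=[arg]⟩
2. ⟨C=((λp. ((λq. (let x = p in x)) -2)) ((λx. x) (if0 -3 then 3 else 3))); E=∅; K=[fun]⟩
3. ⟨C=(λp. ((λq. (let x = p in x)) -2)); E=∅; K=[arg :: fun]⟩
4. ⟨C=((λx. x) (if0 -3 then 3 else 3)); E=∅; K=[fun :: fun]⟩
5. ⟨C=(λx. x); E=∅; K=[arg :: fun :: fun]⟩
6. ⟨C=(if0 -3 then 3 else 3); E=∅; K=[fun :: fun :: fun]⟩
7. ⟨C=-3; E=∅; K=[if0 :: fun :: fun :: fun]⟩
8. ⟨C=3; E=∅; K=[fun :: fun :: fun]⟩
9. ⟨C=x; E={x↦3}; K=[fun :: fun]⟩
10. ⟨C=((λq. (let x = p in x)) -2); E={p↦3}; K=[fun]⟩
11. ⟨C=(λq. (let x = p in x)); E={p↦3}; K=[arg :: fun]⟩
12. ⟨C=-2; E={p↦3}; K=[fun :: fun]⟩
13. ⟨C=(let x = p in x); E={q↦-2, p↦3}; K=[fun]⟩
14. ⟨C=p; E={q↦-2, p↦3}; K=[let x :: fun]⟩
15. ⟨C=x; E={x↦3, q↦-2, p↦3}; K=[fun]⟩
16. ⟨C=-1; E={v↦3}; K=∅⟩
→ final value -1

Answer: -1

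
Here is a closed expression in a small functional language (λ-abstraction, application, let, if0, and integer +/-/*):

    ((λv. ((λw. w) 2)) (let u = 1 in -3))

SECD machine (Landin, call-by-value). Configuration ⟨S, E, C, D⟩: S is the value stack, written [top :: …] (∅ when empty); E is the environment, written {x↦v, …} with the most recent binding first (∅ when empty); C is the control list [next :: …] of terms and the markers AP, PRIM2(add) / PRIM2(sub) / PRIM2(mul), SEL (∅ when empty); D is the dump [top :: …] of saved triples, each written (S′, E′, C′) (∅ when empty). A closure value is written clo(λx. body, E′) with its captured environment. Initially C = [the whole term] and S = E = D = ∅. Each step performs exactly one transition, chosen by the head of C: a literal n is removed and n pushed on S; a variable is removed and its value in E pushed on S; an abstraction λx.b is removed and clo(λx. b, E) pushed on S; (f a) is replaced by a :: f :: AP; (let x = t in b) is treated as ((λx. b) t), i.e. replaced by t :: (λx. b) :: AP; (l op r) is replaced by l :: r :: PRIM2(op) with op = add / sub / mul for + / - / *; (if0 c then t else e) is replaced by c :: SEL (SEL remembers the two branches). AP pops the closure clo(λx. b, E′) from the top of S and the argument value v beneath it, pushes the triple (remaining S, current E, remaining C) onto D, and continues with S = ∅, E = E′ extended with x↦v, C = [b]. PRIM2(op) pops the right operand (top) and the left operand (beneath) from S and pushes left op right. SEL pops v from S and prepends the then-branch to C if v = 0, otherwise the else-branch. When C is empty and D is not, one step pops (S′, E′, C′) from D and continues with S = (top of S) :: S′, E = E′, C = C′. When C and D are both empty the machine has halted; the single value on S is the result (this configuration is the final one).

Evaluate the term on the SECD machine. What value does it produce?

Answer: 2

Execution trace:
t=0: <S=∅, E=∅, C=[((λv. ((λw. w) 2)) (let u = 1 in -3))], D=∅>
t=1: <S=∅, E=∅, C=[(let u = 1 in -3) :: (λv. ((λw. w) 2)) :: AP], D=∅>
t=2: <S=∅, E=∅, C=[1 :: (λu. -3) :: AP :: (λv. ((λw. w) 2)) :: AP], D=∅>
t=3: <S=[1], E=∅, C=[(λu. -3) :: AP :: (λv. ((λw. w) 2)) :: AP], D=∅>
t=4: <S=[clo(λu. -3, ∅) :: 1], E=∅, C=[AP :: (λv. ((λw. w) 2)) :: AP], D=∅>
t=5: <S=∅, E={u↦1}, C=[-3], D=[(∅, ∅, [(λv. ((λw. w) 2)) :: AP])]>
t=6: <S=[-3], E={u↦1}, C=∅, D=[(∅, ∅, [(λv. ((λw. w) 2)) :: AP])]>
t=7: <S=[-3], E=∅, C=[(λv. ((λw. w) 2)) :: AP], D=∅>
t=8: <S=[clo(λv. ((λw. w) 2), ∅) :: -3], E=∅, C=[AP], D=∅>
t=9: <S=∅, E={v↦-3}, C=[((λw. w) 2)], D=[(∅, ∅, ∅)]>
t=10: <S=∅, E={v↦-3}, C=[2 :: (λw. w) :: AP], D=[(∅, ∅, ∅)]>
t=11: <S=[2], E={v↦-3}, C=[(λw. w) :: AP], D=[(∅, ∅, ∅)]>
t=12: <S=[clo(λw. w, {v↦-3}) :: 2], E={v↦-3}, C=[AP], D=[(∅, ∅, ∅)]>
t=13: <S=∅, E={w↦2, v↦-3}, C=[w], D=[(∅, {v↦-3}, ∅) :: (∅, ∅, ∅)]>
t=14: <S=[2], E={w↦2, v↦-3}, C=∅, D=[(∅, {v↦-3}, ∅) :: (∅, ∅, ∅)]>
t=15: <S=[2], E={v↦-3}, C=∅, D=[(∅, ∅, ∅)]>
t=16: <S=[2], E=∅, C=∅, D=∅>
→ final value 2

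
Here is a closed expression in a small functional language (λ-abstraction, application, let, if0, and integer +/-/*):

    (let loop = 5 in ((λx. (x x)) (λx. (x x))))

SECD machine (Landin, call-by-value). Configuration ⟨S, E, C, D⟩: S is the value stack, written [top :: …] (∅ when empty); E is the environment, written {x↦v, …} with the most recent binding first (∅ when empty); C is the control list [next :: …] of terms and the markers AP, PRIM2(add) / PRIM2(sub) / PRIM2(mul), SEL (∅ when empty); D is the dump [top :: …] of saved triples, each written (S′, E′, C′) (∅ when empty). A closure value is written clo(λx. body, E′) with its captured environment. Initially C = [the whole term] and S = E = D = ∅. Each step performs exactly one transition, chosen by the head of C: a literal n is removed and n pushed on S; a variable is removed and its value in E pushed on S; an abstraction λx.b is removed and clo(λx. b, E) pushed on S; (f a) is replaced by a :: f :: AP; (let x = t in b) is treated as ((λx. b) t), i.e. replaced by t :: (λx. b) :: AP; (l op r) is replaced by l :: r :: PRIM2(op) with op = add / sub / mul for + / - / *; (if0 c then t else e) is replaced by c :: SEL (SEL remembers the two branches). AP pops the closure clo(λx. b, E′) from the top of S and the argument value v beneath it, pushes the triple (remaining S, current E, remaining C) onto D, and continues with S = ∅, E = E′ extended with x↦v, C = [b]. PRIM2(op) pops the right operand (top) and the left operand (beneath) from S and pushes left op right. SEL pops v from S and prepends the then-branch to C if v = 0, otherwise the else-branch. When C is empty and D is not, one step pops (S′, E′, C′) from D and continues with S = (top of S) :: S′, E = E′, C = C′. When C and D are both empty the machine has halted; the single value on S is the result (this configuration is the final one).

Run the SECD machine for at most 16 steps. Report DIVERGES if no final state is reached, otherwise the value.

t=0: ⟨S=∅; E=∅; C=[(let loop = 5 in ((λx. (x x)) (λx. (x x))))]; D=∅⟩
t=1: ⟨S=∅; E=∅; C=[5 :: (λloop. ((λx. (x x)) (λx. (x x)))) :: AP]; D=∅⟩
t=2: ⟨S=[5]; E=∅; C=[(λloop. ((λx. (x x)) (λx. (x x)))) :: AP]; D=∅⟩
t=3: ⟨S=[clo(λloop. ((λx. (x x)) (λx. (x x))), ∅) :: 5]; E=∅; C=[AP]; D=∅⟩
t=4: ⟨S=∅; E={loop↦5}; C=[((λx. (x x)) (λx. (x x)))]; D=[(∅, ∅, ∅)]⟩
t=5: ⟨S=∅; E={loop↦5}; C=[(λx. (x x)) :: (λx. (x x)) :: AP]; D=[(∅, ∅, ∅)]⟩
t=6: ⟨S=[clo(λx. (x x), {loop↦5})]; E={loop↦5}; C=[(λx. (x x)) :: AP]; D=[(∅, ∅, ∅)]⟩
t=7: ⟨S=[clo(λx. (x x), {loop↦5}) :: clo(λx. (x x), {loop↦5})]; E={loop↦5}; C=[AP]; D=[(∅, ∅, ∅)]⟩
t=8: ⟨S=∅; E={x↦clo(λx. (x x), {loop↦5}), loop↦5}; C=[(x x)]; D=[(∅, {loop↦5}, ∅) :: (∅, ∅, ∅)]⟩
t=9: ⟨S=∅; E={x↦clo(λx. (x x), {loop↦5}), loop↦5}; C=[x :: x :: AP]; D=[(∅, {loop↦5}, ∅) :: (∅, ∅, ∅)]⟩
t=10: ⟨S=[clo(λx. (x x), {loop↦5})]; E={x↦clo(λx. (x x), {loop↦5}), loop↦5}; C=[x :: AP]; D=[(∅, {loop↦5}, ∅) :: (∅, ∅, ∅)]⟩
t=11: ⟨S=[clo(λx. (x x), {loop↦5}) :: clo(λx. (x x), {loop↦5})]; E={x↦clo(λx. (x x), {loop↦5}), loop↦5}; C=[AP]; D=[(∅, {loop↦5}, ∅) :: (∅, ∅, ∅)]⟩
t=12: ⟨S=∅; E={x↦clo(λx. (x x), {loop↦5}), loop↦5}; C=[(x x)]; D=[(∅, {x↦clo(λx. (x x), {loop↦5}), loop↦5}, ∅) :: (∅, {loop↦5}, ∅) :: (∅, ∅, ∅)]⟩
t=13: ⟨S=∅; E={x↦clo(λx. (x x), {loop↦5}), loop↦5}; C=[x :: x :: AP]; D=[(∅, {x↦clo(λx. (x x), {loop↦5}), loop↦5}, ∅) :: (∅, {loop↦5}, ∅) :: (∅, ∅, ∅)]⟩
t=14: ⟨S=[clo(λx. (x x), {loop↦5})]; E={x↦clo(λx. (x x), {loop↦5}), loop↦5}; C=[x :: AP]; D=[(∅, {x↦clo(λx. (x x), {loop↦5}), loop↦5}, ∅) :: (∅, {loop↦5}, ∅) :: (∅, ∅, ∅)]⟩
t=15: ⟨S=[clo(λx. (x x), {loop↦5}) :: clo(λx. (x x), {loop↦5})]; E={x↦clo(λx. (x x), {loop↦5}), loop↦5}; C=[AP]; D=[(∅, {x↦clo(λx. (x x), {loop↦5}), loop↦5}, ∅) :: (∅, {loop↦5}, ∅) :: (∅, ∅, ∅)]⟩
t=16: ⟨S=∅; E={x↦clo(λx. (x x), {loop↦5}), loop↦5}; C=[(x x)]; D=[(∅, {x↦clo(λx. (x x), {loop↦5}), loop↦5}, ∅) :: (∅, {x↦clo(λx. (x x), {loop↦5}), loop↦5}, ∅) :: (∅, {loop↦5}, ∅) :: (∅, ∅, ∅)]⟩
→ 16 transitions taken and the configuration is still not final: no result within 16 steps

Answer: DIVERGES (no final state within 16 steps)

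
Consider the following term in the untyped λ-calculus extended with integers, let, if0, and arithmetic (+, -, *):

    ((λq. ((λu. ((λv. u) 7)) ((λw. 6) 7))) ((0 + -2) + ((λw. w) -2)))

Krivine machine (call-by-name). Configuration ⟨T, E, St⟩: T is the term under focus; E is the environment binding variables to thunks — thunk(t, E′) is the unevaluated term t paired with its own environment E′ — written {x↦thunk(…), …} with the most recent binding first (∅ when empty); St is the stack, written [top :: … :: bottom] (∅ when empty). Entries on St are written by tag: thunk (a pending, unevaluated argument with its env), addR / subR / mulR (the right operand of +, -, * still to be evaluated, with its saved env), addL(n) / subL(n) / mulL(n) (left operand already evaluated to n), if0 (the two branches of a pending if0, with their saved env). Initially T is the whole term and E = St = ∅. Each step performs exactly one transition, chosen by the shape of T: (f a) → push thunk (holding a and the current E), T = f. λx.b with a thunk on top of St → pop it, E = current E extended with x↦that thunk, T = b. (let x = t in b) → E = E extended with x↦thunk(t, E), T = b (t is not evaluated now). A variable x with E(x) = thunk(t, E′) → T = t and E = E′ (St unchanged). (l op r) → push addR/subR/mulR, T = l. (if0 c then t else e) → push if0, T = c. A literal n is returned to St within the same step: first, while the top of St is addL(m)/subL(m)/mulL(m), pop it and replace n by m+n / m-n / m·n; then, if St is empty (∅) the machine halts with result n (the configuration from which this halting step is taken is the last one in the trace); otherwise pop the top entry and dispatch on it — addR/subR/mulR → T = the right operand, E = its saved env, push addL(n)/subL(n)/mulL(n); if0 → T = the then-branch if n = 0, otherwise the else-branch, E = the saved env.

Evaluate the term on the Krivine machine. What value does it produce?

Answer: 6

Execution trace:
[0] [T=((λq. ((λu. ((λv. u) 7)) ((λw. 6) 7))) ((0 + -2) + ((λw. w) -2))) | E=∅ | St=∅]
[1] [T=(λq. ((λu. ((λv. u) 7)) ((λw. 6) 7))) | E=∅ | St=[thunk]]
[2] [T=((λu. ((λv. u) 7)) ((λw. 6) 7)) | E={q↦thunk(((0 + -2) + ((λw. w) -2)), ∅)} | St=∅]
[3] [T=(λu. ((λv. u) 7)) | E={q↦thunk(((0 + -2) + ((λw. w) -2)), ∅)} | St=[thunk]]
[4] [T=((λv. u) 7) | E={u↦thunk(((λw. 6) 7), {q↦thunk(((0 + -2) + ((λw. w) -2)), ∅)}), q↦thunk(((0 + -2) + ((λw. w) -2)), ∅)} | St=∅]
[5] [T=(λv. u) | E={u↦thunk(((λw. 6) 7), {q↦thunk(((0 + -2) + ((λw. w) -2)), ∅)}), q↦thunk(((0 + -2) + ((λw. w) -2)), ∅)} | St=[thunk]]
[6] [T=u | E={v↦thunk(7, {u↦thunk(((λw. 6) 7), {q↦thunk(((0 + -2) + ((λw. w) -2)), ∅)}), q↦thunk(((0 + -2) + ((λw. w) -2)), ∅)}), u↦thunk(((λw. 6) 7), {q↦thunk(((0 + -2) + ((λw. w) -2)), ∅)}), q↦thunk(((0 + -2) + ((λw. w) -2)), ∅)} | St=∅]
[7] [T=((λw. 6) 7) | E={q↦thunk(((0 + -2) + ((λw. w) -2)), ∅)} | St=∅]
[8] [T=(λw. 6) | E={q↦thunk(((0 + -2) + ((λw. w) -2)), ∅)} | St=[thunk]]
[9] [T=6 | E={w↦thunk(7, {q↦thunk(((0 + -2) + ((λw. w) -2)), ∅)}), q↦thunk(((0 + -2) + ((λw. w) -2)), ∅)} | St=∅]
→ final value 6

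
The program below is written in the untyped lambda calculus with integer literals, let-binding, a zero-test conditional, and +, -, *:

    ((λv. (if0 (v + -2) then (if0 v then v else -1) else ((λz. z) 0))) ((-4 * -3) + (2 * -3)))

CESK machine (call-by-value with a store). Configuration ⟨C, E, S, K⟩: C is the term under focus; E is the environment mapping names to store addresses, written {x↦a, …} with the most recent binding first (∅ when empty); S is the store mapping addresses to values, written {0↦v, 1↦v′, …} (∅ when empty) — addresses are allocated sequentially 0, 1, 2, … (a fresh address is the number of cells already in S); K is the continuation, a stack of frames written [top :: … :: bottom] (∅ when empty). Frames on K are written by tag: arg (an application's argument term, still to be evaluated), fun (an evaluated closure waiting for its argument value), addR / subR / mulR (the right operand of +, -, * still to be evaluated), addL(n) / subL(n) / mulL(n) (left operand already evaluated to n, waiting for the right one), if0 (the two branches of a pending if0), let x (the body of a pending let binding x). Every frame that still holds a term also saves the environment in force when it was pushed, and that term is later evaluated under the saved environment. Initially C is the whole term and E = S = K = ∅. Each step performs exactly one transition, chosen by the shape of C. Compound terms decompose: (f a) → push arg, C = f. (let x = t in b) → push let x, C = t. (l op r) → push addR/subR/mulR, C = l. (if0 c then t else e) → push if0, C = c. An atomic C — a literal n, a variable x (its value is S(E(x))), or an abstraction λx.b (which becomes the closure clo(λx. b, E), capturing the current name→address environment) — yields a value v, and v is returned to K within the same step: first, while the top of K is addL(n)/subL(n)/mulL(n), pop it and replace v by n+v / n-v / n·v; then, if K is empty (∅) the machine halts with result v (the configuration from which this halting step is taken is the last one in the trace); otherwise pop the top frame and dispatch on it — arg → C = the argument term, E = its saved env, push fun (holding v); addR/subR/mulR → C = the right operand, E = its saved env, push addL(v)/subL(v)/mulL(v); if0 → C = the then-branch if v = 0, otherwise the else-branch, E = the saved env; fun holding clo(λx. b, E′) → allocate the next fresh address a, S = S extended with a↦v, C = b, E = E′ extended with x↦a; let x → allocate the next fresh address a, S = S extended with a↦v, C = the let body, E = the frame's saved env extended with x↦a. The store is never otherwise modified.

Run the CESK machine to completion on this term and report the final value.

t=0: <C=((λv. (if0 (v + -2) then (if0 v then v else -1) else ((λz. z) 0))) ((-4 * -3) + (2 * -3))), E=∅, S=∅, K=∅>
t=1: <C=(λv. (if0 (v + -2) then (if0 v then v else -1) else ((λz. z) 0))), E=∅, S=∅, K=[arg]>
t=2: <C=((-4 * -3) + (2 * -3)), E=∅, S=∅, K=[fun]>
t=3: <C=(-4 * -3), E=∅, S=∅, K=[addR :: fun]>
t=4: <C=-4, E=∅, S=∅, K=[mulR :: addR :: fun]>
t=5: <C=-3, E=∅, S=∅, K=[mulL(-4) :: addR :: fun]>
t=6: <C=(2 * -3), E=∅, S=∅, K=[addL(12) :: fun]>
t=7: <C=2, E=∅, S=∅, K=[mulR :: addL(12) :: fun]>
t=8: <C=-3, E=∅, S=∅, K=[mulL(2) :: addL(12) :: fun]>
t=9: <C=(if0 (v + -2) then (if0 v then v else -1) else ((λz. z) 0)), E={v↦0}, S={0↦6}, K=∅>
t=10: <C=(v + -2), E={v↦0}, S={0↦6}, K=[if0]>
t=11: <C=v, E={v↦0}, S={0↦6}, K=[addR :: if0]>
t=12: <C=-2, E={v↦0}, S={0↦6}, K=[addL(6) :: if0]>
t=13: <C=((λz. z) 0), E={v↦0}, S={0↦6}, K=∅>
t=14: <C=(λz. z), E={v↦0}, S={0↦6}, K=[arg]>
t=15: <C=0, E={v↦0}, S={0↦6}, K=[fun]>
t=16: <C=z, E={z↦1, v↦0}, S={0↦6, 1↦0}, K=∅>
→ final value 0

Answer: 0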